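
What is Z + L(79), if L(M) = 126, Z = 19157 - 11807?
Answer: 7476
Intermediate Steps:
Z = 7350
Z + L(79) = 7350 + 126 = 7476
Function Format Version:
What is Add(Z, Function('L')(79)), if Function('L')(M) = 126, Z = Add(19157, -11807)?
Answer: 7476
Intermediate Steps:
Z = 7350
Add(Z, Function('L')(79)) = Add(7350, 126) = 7476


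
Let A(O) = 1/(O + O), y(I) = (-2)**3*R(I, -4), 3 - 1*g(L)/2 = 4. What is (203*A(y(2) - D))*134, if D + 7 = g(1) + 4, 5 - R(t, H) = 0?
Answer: -1943/5 ≈ -388.60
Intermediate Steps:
g(L) = -2 (g(L) = 6 - 2*4 = 6 - 8 = -2)
R(t, H) = 5 (R(t, H) = 5 - 1*0 = 5 + 0 = 5)
D = -5 (D = -7 + (-2 + 4) = -7 + 2 = -5)
y(I) = -40 (y(I) = (-2)**3*5 = -8*5 = -40)
A(O) = 1/(2*O)
(203*A(y(2) - D))*134 = (203*(1/(2*(-40 - 1*(-5)))))*134 = (203*(1/(2*(-40 + 5))))*134 = (203*((1/2)/(-35)))*134 = (203*((1/2)*(-1/35)))*134 = (203*(-1/70))*134 = -29/10*134 = -1943/5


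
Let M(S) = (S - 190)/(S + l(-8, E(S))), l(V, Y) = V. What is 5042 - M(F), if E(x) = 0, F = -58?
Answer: 166262/33 ≈ 5038.2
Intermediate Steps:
M(S) = (-190 + S)/(-8 + S) (M(S) = (S - 190)/(S - 8) = (-190 + S)/(-8 + S))
5042 - M(F) = 5042 - (-190 - 58)/(-8 - 58) = 5042 - (-248)/(-66) = 5042 - (-1)*(-248)/66 = 5042 - 1*124/33 = 5042 - 124/33 = 166262/33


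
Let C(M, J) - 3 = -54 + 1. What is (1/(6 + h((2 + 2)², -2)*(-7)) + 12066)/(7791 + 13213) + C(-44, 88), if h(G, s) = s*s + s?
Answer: -8305073/168032 ≈ -49.426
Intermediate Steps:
C(M, J) = -50 (C(M, J) = 3 + (-54 + 1) = 3 - 53 = -50)
h(G, s) = s + s² (h(G, s) = s² + s = s + s²)
(1/(6 + h((2 + 2)², -2)*(-7)) + 12066)/(7791 + 13213) + C(-44, 88) = (1/(6 - 2*(1 - 2)*(-7)) + 12066)/(7791 + 13213) - 50 = (1/(6 - 2*(-1)*(-7)) + 12066)/21004 - 50 = (1/(6 + 2*(-7)) + 12066)*(1/21004) - 50 = (1/(6 - 14) + 12066)*(1/21004) - 50 = (1/(-8) + 12066)*(1/21004) - 50 = (-⅛ + 12066)*(1/21004) - 50 = (96527/8)*(1/21004) - 50 = 96527/168032 - 50 = -8305073/168032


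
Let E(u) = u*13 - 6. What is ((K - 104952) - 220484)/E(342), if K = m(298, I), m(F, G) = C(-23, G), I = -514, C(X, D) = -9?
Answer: -65089/888 ≈ -73.298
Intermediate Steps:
E(u) = -6 + 13*u (E(u) = 13*u - 6 = -6 + 13*u)
m(F, G) = -9
K = -9
((K - 104952) - 220484)/E(342) = ((-9 - 104952) - 220484)/(-6 + 13*342) = (-104961 - 220484)/(-6 + 4446) = -325445/4440 = -325445*1/4440 = -65089/888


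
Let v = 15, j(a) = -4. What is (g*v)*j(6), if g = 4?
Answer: -240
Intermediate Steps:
(g*v)*j(6) = (4*15)*(-4) = 60*(-4) = -240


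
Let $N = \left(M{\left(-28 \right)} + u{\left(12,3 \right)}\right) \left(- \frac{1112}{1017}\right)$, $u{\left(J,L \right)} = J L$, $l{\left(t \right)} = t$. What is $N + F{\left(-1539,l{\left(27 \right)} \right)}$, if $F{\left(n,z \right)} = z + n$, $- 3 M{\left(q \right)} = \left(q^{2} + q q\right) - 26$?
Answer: $- \frac{1006168}{1017} \approx -989.35$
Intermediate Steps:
$M{\left(q \right)} = \frac{26}{3} - \frac{2 q^{2}}{3}$ ($M{\left(q \right)} = - \frac{\left(q^{2} + q q\right) - 26}{3} = - \frac{\left(q^{2} + q^{2}\right) - 26}{3} = - \frac{2 q^{2} - 26}{3} = - \frac{-26 + 2 q^{2}}{3} = \frac{26}{3} - \frac{2 q^{2}}{3}$)
$N = \frac{531536}{1017}$ ($N = \left(\left(\frac{26}{3} - \frac{2 \left(-28\right)^{2}}{3}\right) + 12 \cdot 3\right) \left(- \frac{1112}{1017}\right) = \left(\left(\frac{26}{3} - \frac{1568}{3}\right) + 36\right) \left(\left(-1112\right) \frac{1}{1017}\right) = \left(\left(\frac{26}{3} - \frac{1568}{3}\right) + 36\right) \left(- \frac{1112}{1017}\right) = \left(-514 + 36\right) \left(- \frac{1112}{1017}\right) = \left(-478\right) \left(- \frac{1112}{1017}\right) = \frac{531536}{1017} \approx 522.65$)
$F{\left(n,z \right)} = n + z$
$N + F{\left(-1539,l{\left(27 \right)} \right)} = \frac{531536}{1017} + \left(-1539 + 27\right) = \frac{531536}{1017} - 1512 = - \frac{1006168}{1017}$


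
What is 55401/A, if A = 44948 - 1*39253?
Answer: 55401/5695 ≈ 9.7280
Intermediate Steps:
A = 5695 (A = 44948 - 39253 = 5695)
55401/A = 55401/5695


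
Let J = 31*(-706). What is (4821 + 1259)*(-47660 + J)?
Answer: -422839680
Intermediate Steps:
J = -21886
(4821 + 1259)*(-47660 + J) = (4821 + 1259)*(-47660 - 21886) = 6080*(-69546) = -422839680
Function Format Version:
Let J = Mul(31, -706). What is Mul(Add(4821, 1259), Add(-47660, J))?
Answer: -422839680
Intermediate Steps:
J = -21886
Mul(Add(4821, 1259), Add(-47660, J)) = Mul(Add(4821, 1259), Add(-47660, -21886)) = Mul(6080, -69546) = -422839680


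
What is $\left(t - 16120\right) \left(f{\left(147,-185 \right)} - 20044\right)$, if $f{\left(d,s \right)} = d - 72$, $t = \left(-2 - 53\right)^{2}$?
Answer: $261494055$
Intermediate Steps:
$t = 3025$ ($t = \left(-55\right)^{2} = 3025$)
$f{\left(d,s \right)} = -72 + d$ ($f{\left(d,s \right)} = d - 72 = -72 + d$)
$\left(t - 16120\right) \left(f{\left(147,-185 \right)} - 20044\right) = \left(3025 - 16120\right) \left(\left(-72 + 147\right) - 20044\right) = - 13095 \left(75 - 20044\right) = \left(-13095\right) \left(-19969\right) = 261494055$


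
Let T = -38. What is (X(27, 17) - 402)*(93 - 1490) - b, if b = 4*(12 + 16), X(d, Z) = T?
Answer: 614568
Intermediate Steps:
X(d, Z) = -38
b = 112 (b = 4*28 = 112)
(X(27, 17) - 402)*(93 - 1490) - b = (-38 - 402)*(93 - 1490) - 1*112 = -440*(-1397) - 112 = 614680 - 112 = 614568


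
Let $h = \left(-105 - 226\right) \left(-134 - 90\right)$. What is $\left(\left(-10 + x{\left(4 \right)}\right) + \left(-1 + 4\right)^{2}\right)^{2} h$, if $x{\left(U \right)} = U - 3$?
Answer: $0$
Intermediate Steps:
$x{\left(U \right)} = -3 + U$
$h = 74144$ ($h = \left(-331\right) \left(-224\right) = 74144$)
$\left(\left(-10 + x{\left(4 \right)}\right) + \left(-1 + 4\right)^{2}\right)^{2} h = \left(\left(-10 + \left(-3 + 4\right)\right) + \left(-1 + 4\right)^{2}\right)^{2} \cdot 74144 = \left(\left(-10 + 1\right) + 3^{2}\right)^{2} \cdot 74144 = \left(-9 + 9\right)^{2} \cdot 74144 = 0^{2} \cdot 74144 = 0 \cdot 74144 = 0$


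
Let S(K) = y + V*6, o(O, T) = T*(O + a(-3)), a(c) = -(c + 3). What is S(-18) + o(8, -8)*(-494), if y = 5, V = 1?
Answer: 31627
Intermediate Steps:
a(c) = -3 - c (a(c) = -(3 + c) = -3 - c)
o(O, T) = O*T (o(O, T) = T*(O + (-3 - 1*(-3))) = T*(O + (-3 + 3)) = T*(O + 0) = T*O = O*T)
S(K) = 11 (S(K) = 5 + 1*6 = 5 + 6 = 11)
S(-18) + o(8, -8)*(-494) = 11 + (8*(-8))*(-494) = 11 - 64*(-494) = 11 + 31616 = 31627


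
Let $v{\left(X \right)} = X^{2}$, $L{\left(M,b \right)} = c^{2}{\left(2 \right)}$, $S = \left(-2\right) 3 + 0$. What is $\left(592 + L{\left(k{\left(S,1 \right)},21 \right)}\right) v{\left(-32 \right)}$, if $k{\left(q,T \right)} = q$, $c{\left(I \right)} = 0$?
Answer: $606208$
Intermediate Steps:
$S = -6$ ($S = -6 + 0 = -6$)
$L{\left(M,b \right)} = 0$ ($L{\left(M,b \right)} = 0^{2} = 0$)
$\left(592 + L{\left(k{\left(S,1 \right)},21 \right)}\right) v{\left(-32 \right)} = \left(592 + 0\right) \left(-32\right)^{2} = 592 \cdot 1024 = 606208$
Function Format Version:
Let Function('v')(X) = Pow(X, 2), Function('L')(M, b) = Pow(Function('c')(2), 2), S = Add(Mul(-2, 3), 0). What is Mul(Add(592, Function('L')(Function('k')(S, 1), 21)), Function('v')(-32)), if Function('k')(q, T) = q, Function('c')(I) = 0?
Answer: 606208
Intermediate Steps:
S = -6 (S = Add(-6, 0) = -6)
Function('L')(M, b) = 0 (Function('L')(M, b) = Pow(0, 2) = 0)
Mul(Add(592, Function('L')(Function('k')(S, 1), 21)), Function('v')(-32)) = Mul(Add(592, 0), Pow(-32, 2)) = Mul(592, 1024) = 606208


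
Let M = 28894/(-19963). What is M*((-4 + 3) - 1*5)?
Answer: 173364/19963 ≈ 8.6843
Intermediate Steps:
M = -28894/19963 (M = 28894*(-1/19963) = -28894/19963 ≈ -1.4474)
M*((-4 + 3) - 1*5) = -28894*((-4 + 3) - 1*5)/19963 = -28894*(-1 - 5)/19963 = -28894/19963*(-6) = 173364/19963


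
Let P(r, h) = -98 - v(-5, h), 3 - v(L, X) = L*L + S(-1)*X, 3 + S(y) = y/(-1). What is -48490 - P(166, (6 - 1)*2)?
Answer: -48394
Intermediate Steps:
S(y) = -3 - y (S(y) = -3 + y/(-1) = -3 + y*(-1) = -3 - y)
v(L, X) = 3 - L² + 2*X (v(L, X) = 3 - (L*L + (-3 - 1*(-1))*X) = 3 - (L² + (-3 + 1)*X) = 3 - (L² - 2*X) = 3 + (-L² + 2*X) = 3 - L² + 2*X)
P(r, h) = -76 - 2*h (P(r, h) = -98 - (3 - 1*(-5)² + 2*h) = -98 - (3 - 1*25 + 2*h) = -98 - (3 - 25 + 2*h) = -98 - (-22 + 2*h) = -98 + (22 - 2*h) = -76 - 2*h)
-48490 - P(166, (6 - 1)*2) = -48490 - (-76 - 2*(6 - 1)*2) = -48490 - (-76 - 10*2) = -48490 - (-76 - 2*10) = -48490 - (-76 - 20) = -48490 - 1*(-96) = -48490 + 96 = -48394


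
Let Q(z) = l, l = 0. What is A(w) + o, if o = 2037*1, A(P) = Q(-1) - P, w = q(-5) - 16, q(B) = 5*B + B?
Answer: 2083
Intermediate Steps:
q(B) = 6*B
w = -46 (w = 6*(-5) - 16 = -30 - 16 = -46)
Q(z) = 0
A(P) = -P (A(P) = 0 - P = -P)
o = 2037
A(w) + o = -1*(-46) + 2037 = 46 + 2037 = 2083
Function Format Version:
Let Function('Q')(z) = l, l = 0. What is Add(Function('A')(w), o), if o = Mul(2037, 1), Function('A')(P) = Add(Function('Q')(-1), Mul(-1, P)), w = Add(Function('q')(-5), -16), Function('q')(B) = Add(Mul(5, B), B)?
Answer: 2083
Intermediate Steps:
Function('q')(B) = Mul(6, B)
w = -46 (w = Add(Mul(6, -5), -16) = Add(-30, -16) = -46)
Function('Q')(z) = 0
Function('A')(P) = Mul(-1, P) (Function('A')(P) = Add(0, Mul(-1, P)) = Mul(-1, P))
o = 2037
Add(Function('A')(w), o) = Add(Mul(-1, -46), 2037) = Add(46, 2037) = 2083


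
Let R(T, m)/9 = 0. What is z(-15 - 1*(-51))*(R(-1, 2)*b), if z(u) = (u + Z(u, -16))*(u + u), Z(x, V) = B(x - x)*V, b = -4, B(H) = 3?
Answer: 0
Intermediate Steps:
R(T, m) = 0 (R(T, m) = 9*0 = 0)
Z(x, V) = 3*V
z(u) = 2*u*(-48 + u) (z(u) = (u + 3*(-16))*(u + u) = (u - 48)*(2*u) = (-48 + u)*(2*u) = 2*u*(-48 + u))
z(-15 - 1*(-51))*(R(-1, 2)*b) = (2*(-15 - 1*(-51))*(-48 + (-15 - 1*(-51))))*(0*(-4)) = (2*(-15 + 51)*(-48 + (-15 + 51)))*0 = (2*36*(-48 + 36))*0 = (2*36*(-12))*0 = -864*0 = 0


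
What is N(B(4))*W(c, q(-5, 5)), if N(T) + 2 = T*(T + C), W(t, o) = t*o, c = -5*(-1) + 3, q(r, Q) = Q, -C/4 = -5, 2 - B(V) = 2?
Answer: -80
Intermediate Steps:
B(V) = 0 (B(V) = 2 - 1*2 = 2 - 2 = 0)
C = 20 (C = -4*(-5) = 20)
c = 8 (c = 5 + 3 = 8)
W(t, o) = o*t
N(T) = -2 + T*(20 + T) (N(T) = -2 + T*(T + 20) = -2 + T*(20 + T))
N(B(4))*W(c, q(-5, 5)) = (-2 + 0**2 + 20*0)*(5*8) = (-2 + 0 + 0)*40 = -2*40 = -80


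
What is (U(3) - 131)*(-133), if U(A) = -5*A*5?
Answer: 27398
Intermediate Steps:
U(A) = -25*A
(U(3) - 131)*(-133) = (-25*3 - 131)*(-133) = (-75 - 131)*(-133) = -206*(-133) = 27398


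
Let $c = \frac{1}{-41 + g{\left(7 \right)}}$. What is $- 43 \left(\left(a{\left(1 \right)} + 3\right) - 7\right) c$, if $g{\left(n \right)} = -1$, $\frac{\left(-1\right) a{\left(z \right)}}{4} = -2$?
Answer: $\frac{86}{21} \approx 4.0952$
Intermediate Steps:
$a{\left(z \right)} = 8$ ($a{\left(z \right)} = \left(-4\right) \left(-2\right) = 8$)
$c = - \frac{1}{42}$ ($c = \frac{1}{-41 - 1} = \frac{1}{-42} = - \frac{1}{42} \approx -0.02381$)
$- 43 \left(\left(a{\left(1 \right)} + 3\right) - 7\right) c = - 43 \left(\left(8 + 3\right) - 7\right) \left(- \frac{1}{42}\right) = - 43 \left(11 - 7\right) \left(- \frac{1}{42}\right) = \left(-43\right) 4 \left(- \frac{1}{42}\right) = \left(-172\right) \left(- \frac{1}{42}\right) = \frac{86}{21}$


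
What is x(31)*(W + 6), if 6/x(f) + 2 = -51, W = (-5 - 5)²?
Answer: -12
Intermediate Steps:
W = 100 (W = (-10)² = 100)
x(f) = -6/53 (x(f) = 6/(-2 - 51) = 6/(-53) = 6*(-1/53) = -6/53)
x(31)*(W + 6) = -6*(100 + 6)/53 = -6/53*106 = -12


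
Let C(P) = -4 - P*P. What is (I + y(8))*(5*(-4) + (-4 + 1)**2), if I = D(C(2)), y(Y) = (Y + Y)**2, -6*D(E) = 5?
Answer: -16841/6 ≈ -2806.8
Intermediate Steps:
C(P) = -4 - P**2
D(E) = -5/6 (D(E) = -1/6*5 = -5/6)
y(Y) = 4*Y**2 (y(Y) = (2*Y)**2 = 4*Y**2)
I = -5/6 ≈ -0.83333
(I + y(8))*(5*(-4) + (-4 + 1)**2) = (-5/6 + 4*8**2)*(5*(-4) + (-4 + 1)**2) = (-5/6 + 4*64)*(-20 + (-3)**2) = (-5/6 + 256)*(-20 + 9) = (1531/6)*(-11) = -16841/6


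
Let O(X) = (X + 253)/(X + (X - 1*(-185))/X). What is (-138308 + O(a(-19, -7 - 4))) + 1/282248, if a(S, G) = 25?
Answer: -6518812791241/47135416 ≈ -1.3830e+5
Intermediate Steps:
O(X) = (253 + X)/(X + (185 + X)/X) (O(X) = (253 + X)/(X + (X + 185)/X) = (253 + X)/(X + (185 + X)/X))
(-138308 + O(a(-19, -7 - 4))) + 1/282248 = (-138308 + 25*(253 + 25)/(185 + 25 + 25²)) + 1/282248 = (-138308 + 25*278/(185 + 25 + 625)) + 1/282248 = (-138308 + 25*278/835) + 1/282248 = (-138308 + 25*(1/835)*278) + 1/282248 = (-138308 + 1390/167) + 1/282248 = -23096046/167 + 1/282248 = -6518812791241/47135416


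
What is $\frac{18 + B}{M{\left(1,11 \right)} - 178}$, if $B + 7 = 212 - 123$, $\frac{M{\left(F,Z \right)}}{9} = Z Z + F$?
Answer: $\frac{5}{46} \approx 0.1087$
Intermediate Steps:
$M{\left(F,Z \right)} = 9 F + 9 Z^{2}$ ($M{\left(F,Z \right)} = 9 \left(Z Z + F\right) = 9 \left(Z^{2} + F\right) = 9 \left(F + Z^{2}\right) = 9 F + 9 Z^{2}$)
$B = 82$ ($B = -7 + \left(212 - 123\right) = -7 + 89 = 82$)
$\frac{18 + B}{M{\left(1,11 \right)} - 178} = \frac{18 + 82}{\left(9 \cdot 1 + 9 \cdot 11^{2}\right) - 178} = \frac{100}{\left(9 + 9 \cdot 121\right) - 178} = \frac{100}{\left(9 + 1089\right) - 178} = \frac{100}{1098 - 178} = \frac{100}{920} = 100 \cdot \frac{1}{920} = \frac{5}{46}$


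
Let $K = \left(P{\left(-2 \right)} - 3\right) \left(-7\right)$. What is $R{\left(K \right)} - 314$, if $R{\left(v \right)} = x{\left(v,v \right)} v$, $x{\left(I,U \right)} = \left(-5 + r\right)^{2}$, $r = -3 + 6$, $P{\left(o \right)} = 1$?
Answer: $-258$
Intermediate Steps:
$r = 3$
$x{\left(I,U \right)} = 4$ ($x{\left(I,U \right)} = \left(-5 + 3\right)^{2} = \left(-2\right)^{2} = 4$)
$K = 14$ ($K = \left(1 - 3\right) \left(-7\right) = \left(-2\right) \left(-7\right) = 14$)
$R{\left(v \right)} = 4 v$
$R{\left(K \right)} - 314 = 4 \cdot 14 - 314 = 56 - 314 = -258$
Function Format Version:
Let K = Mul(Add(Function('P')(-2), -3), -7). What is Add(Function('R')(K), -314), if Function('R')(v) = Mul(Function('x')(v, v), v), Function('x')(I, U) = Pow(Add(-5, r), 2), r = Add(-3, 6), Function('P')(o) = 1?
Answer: -258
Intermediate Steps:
r = 3
Function('x')(I, U) = 4 (Function('x')(I, U) = Pow(Add(-5, 3), 2) = Pow(-2, 2) = 4)
K = 14 (K = Mul(Add(1, -3), -7) = Mul(-2, -7) = 14)
Function('R')(v) = Mul(4, v)
Add(Function('R')(K), -314) = Add(Mul(4, 14), -314) = Add(56, -314) = -258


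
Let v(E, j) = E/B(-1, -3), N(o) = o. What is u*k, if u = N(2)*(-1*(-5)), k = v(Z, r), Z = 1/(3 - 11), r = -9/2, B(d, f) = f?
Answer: 5/12 ≈ 0.41667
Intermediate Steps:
r = -9/2 (r = -9*½ = -9/2 ≈ -4.5000)
Z = -⅛ (Z = 1/(-8) = -⅛ ≈ -0.12500)
v(E, j) = -E/3 (v(E, j) = E/(-3) = E*(-⅓) = -E/3)
k = 1/24 (k = -⅓*(-⅛) = 1/24 ≈ 0.041667)
u = 10 (u = 2*(-1*(-5)) = 2*5 = 10)
u*k = 10*(1/24) = 5/12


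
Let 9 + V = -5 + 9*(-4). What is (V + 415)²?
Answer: 133225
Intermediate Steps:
V = -50 (V = -9 + (-5 + 9*(-4)) = -9 + (-5 - 36) = -9 - 41 = -50)
(V + 415)² = (-50 + 415)² = 365² = 133225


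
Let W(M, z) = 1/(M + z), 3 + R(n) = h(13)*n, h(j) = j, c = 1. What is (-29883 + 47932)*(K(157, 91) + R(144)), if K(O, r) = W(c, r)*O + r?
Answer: 3257429373/92 ≈ 3.5407e+7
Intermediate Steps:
R(n) = -3 + 13*n
K(O, r) = r + O/(1 + r) (K(O, r) = O/(1 + r) + r = r + O/(1 + r))
(-29883 + 47932)*(K(157, 91) + R(144)) = (-29883 + 47932)*((157 + 91*(1 + 91))/(1 + 91) + (-3 + 13*144)) = 18049*((157 + 91*92)/92 + (-3 + 1872)) = 18049*((157 + 8372)/92 + 1869) = 18049*((1/92)*8529 + 1869) = 18049*(8529/92 + 1869) = 18049*(180477/92) = 3257429373/92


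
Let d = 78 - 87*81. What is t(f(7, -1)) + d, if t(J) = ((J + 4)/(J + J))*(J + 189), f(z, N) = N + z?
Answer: -13613/2 ≈ -6806.5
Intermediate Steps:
t(J) = (4 + J)*(189 + J)/(2*J) (t(J) = ((4 + J)/((2*J)))*(189 + J) = ((4 + J)*(1/(2*J)))*(189 + J) = ((4 + J)/(2*J))*(189 + J) = (4 + J)*(189 + J)/(2*J))
d = -6969 (d = 78 - 7047 = -6969)
t(f(7, -1)) + d = (756 + (-1 + 7)*(193 + (-1 + 7)))/(2*(-1 + 7)) - 6969 = (1/2)*(756 + 6*(193 + 6))/6 - 6969 = (1/2)*(1/6)*(756 + 6*199) - 6969 = (1/2)*(1/6)*(756 + 1194) - 6969 = (1/2)*(1/6)*1950 - 6969 = 325/2 - 6969 = -13613/2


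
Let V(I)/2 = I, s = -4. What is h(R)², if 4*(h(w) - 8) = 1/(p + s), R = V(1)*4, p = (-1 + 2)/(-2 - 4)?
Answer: 157609/2500 ≈ 63.044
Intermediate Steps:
V(I) = 2*I
p = -⅙ (p = 1/(-6) = 1*(-⅙) = -⅙ ≈ -0.16667)
R = 8 (R = (2*1)*4 = 2*4 = 8)
h(w) = 397/50 (h(w) = 8 + 1/(4*(-⅙ - 4)) = 8 + 1/(4*(-25/6)) = 8 + (¼)*(-6/25) = 8 - 3/50 = 397/50)
h(R)² = (397/50)² = 157609/2500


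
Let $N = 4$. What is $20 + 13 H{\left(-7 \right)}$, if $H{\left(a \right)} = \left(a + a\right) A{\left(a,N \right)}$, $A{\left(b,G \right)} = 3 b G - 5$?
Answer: $16218$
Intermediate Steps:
$A{\left(b,G \right)} = -5 + 3 G b$ ($A{\left(b,G \right)} = 3 G b - 5 = -5 + 3 G b$)
$H{\left(a \right)} = 2 a \left(-5 + 12 a\right)$ ($H{\left(a \right)} = \left(a + a\right) \left(-5 + 3 \cdot 4 a\right) = 2 a \left(-5 + 12 a\right)$)
$20 + 13 H{\left(-7 \right)} = 20 + 13 \cdot 2 \left(-7\right) \left(-5 + 12 \left(-7\right)\right) = 20 + 13 \cdot 2 \left(-7\right) \left(-5 - 84\right) = 20 + 13 \cdot 2 \left(-7\right) \left(-89\right) = 20 + 13 \cdot 1246 = 20 + 16198 = 16218$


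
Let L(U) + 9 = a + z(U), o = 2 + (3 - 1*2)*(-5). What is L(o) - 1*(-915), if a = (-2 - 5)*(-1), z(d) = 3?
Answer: 916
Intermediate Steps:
o = -3 (o = 2 + (3 - 2)*(-5) = 2 + 1*(-5) = 2 - 5 = -3)
a = 7 (a = -7*(-1) = 7)
L(U) = 1 (L(U) = -9 + (7 + 3) = -9 + 10 = 1)
L(o) - 1*(-915) = 1 - 1*(-915) = 1 + 915 = 916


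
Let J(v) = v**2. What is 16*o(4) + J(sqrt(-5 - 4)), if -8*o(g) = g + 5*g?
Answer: -57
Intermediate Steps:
o(g) = -3*g/4 (o(g) = -(g + 5*g)/8 = -3*g/4)
16*o(4) + J(sqrt(-5 - 4)) = 16*(-3/4*4) + (sqrt(-5 - 4))**2 = 16*(-3) + (sqrt(-9))**2 = -48 + (3*I)**2 = -48 - 9 = -57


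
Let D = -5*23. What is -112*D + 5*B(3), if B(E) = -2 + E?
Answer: 12885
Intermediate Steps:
D = -115
-112*D + 5*B(3) = -112*(-115) + 5*(-2 + 3) = 12880 + 5*1 = 12880 + 5 = 12885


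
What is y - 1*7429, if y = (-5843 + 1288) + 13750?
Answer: 1766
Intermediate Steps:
y = 9195 (y = -4555 + 13750 = 9195)
y - 1*7429 = 9195 - 1*7429 = 9195 - 7429 = 1766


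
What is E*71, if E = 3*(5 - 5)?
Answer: 0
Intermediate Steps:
E = 0 (E = 3*0 = 0)
E*71 = 0*71 = 0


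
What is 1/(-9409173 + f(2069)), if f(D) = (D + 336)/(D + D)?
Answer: -4138/38935155469 ≈ -1.0628e-7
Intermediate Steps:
f(D) = (336 + D)/(2*D) (f(D) = (336 + D)/((2*D)) = (336 + D)*(1/(2*D)) = (336 + D)/(2*D))
1/(-9409173 + f(2069)) = 1/(-9409173 + (½)*(336 + 2069)/2069) = 1/(-9409173 + (½)*(1/2069)*2405) = 1/(-9409173 + 2405/4138) = 1/(-38935155469/4138) = -4138/38935155469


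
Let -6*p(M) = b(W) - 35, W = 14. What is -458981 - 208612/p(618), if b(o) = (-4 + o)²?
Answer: -28582093/65 ≈ -4.3972e+5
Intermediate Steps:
p(M) = -65/6 (p(M) = -((-4 + 14)² - 35)/6 = -(10² - 35)/6 = -(100 - 35)/6 = -⅙*65 = -65/6)
-458981 - 208612/p(618) = -458981 - 208612/(-65/6) = -458981 - 208612*(-6)/65 = -458981 - 1*(-1251672/65) = -458981 + 1251672/65 = -28582093/65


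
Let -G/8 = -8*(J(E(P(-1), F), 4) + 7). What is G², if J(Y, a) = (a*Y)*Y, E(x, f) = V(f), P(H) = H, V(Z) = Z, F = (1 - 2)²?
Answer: 495616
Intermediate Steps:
F = 1 (F = (-1)² = 1)
E(x, f) = f
J(Y, a) = a*Y² (J(Y, a) = (Y*a)*Y = a*Y²)
G = 704 (G = -(-64)*(4*1² + 7) = -(-64)*(4*1 + 7) = -(-64)*(4 + 7) = -(-64)*11 = -8*(-88) = 704)
G² = 704² = 495616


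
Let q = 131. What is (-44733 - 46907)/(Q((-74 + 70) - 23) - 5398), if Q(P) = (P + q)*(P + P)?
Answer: 45820/5507 ≈ 8.3203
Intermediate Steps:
Q(P) = 2*P*(131 + P) (Q(P) = (P + 131)*(P + P) = (131 + P)*(2*P) = 2*P*(131 + P))
(-44733 - 46907)/(Q((-74 + 70) - 23) - 5398) = (-44733 - 46907)/(2*((-74 + 70) - 23)*(131 + ((-74 + 70) - 23)) - 5398) = -91640/(2*(-4 - 23)*(131 + (-4 - 23)) - 5398) = -91640/(2*(-27)*(131 - 27) - 5398) = -91640/(2*(-27)*104 - 5398) = -91640/(-5616 - 5398) = -91640/(-11014) = -91640*(-1/11014) = 45820/5507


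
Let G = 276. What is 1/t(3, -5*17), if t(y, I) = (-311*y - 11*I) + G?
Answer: 1/278 ≈ 0.0035971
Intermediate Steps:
t(y, I) = 276 - 311*y - 11*I (t(y, I) = (-311*y - 11*I) + 276 = 276 - 311*y - 11*I)
1/t(3, -5*17) = 1/(276 - 311*3 - (-55)*17) = 1/(276 - 933 - 11*(-85)) = 1/(276 - 933 + 935) = 1/278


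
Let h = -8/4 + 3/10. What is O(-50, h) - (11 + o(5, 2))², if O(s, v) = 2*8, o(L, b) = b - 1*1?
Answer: -128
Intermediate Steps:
o(L, b) = -1 + b (o(L, b) = b - 1 = -1 + b)
h = -17/10 (h = -8*¼ + 3*(⅒) = -2 + 3/10 = -17/10 ≈ -1.7000)
O(s, v) = 16
O(-50, h) - (11 + o(5, 2))² = 16 - (11 + (-1 + 2))² = 16 - (11 + 1)² = 16 - 1*12² = 16 - 1*144 = 16 - 144 = -128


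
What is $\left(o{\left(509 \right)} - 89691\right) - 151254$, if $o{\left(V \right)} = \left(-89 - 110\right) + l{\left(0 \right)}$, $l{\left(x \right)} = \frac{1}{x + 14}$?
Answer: $- \frac{3376015}{14} \approx -2.4114 \cdot 10^{5}$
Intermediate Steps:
$l{\left(x \right)} = \frac{1}{14 + x}$
$o{\left(V \right)} = - \frac{2785}{14}$ ($o{\left(V \right)} = \left(-89 - 110\right) + \frac{1}{14 + 0} = -199 + \frac{1}{14} = - \frac{2785}{14}$)
$\left(o{\left(509 \right)} - 89691\right) - 151254 = \left(- \frac{2785}{14} - 89691\right) - 151254 = - \frac{1258459}{14} - 151254 = - \frac{3376015}{14}$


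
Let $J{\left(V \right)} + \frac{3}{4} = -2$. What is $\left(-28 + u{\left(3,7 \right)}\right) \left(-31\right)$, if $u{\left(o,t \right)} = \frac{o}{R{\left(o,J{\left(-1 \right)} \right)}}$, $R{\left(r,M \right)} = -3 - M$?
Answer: $1240$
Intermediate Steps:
$J{\left(V \right)} = - \frac{11}{4}$ ($J{\left(V \right)} = - \frac{3}{4} - 2 = - \frac{11}{4}$)
$u{\left(o,t \right)} = - 4 o$ ($u{\left(o,t \right)} = \frac{o}{-3 - - \frac{11}{4}} = \frac{o}{-3 + \frac{11}{4}} = \frac{o}{- \frac{1}{4}} = o \left(-4\right) = - 4 o$)
$\left(-28 + u{\left(3,7 \right)}\right) \left(-31\right) = \left(-28 - 12\right) \left(-31\right) = \left(-40\right) \left(-31\right) = 1240$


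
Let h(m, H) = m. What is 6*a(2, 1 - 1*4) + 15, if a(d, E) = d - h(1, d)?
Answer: 21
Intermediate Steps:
a(d, E) = -1 + d (a(d, E) = d - 1*1 = d - 1 = -1 + d)
6*a(2, 1 - 1*4) + 15 = 6*(-1 + 2) + 15 = 6*1 + 15 = 6 + 15 = 21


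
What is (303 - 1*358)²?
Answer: 3025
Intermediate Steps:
(303 - 1*358)² = (303 - 358)² = (-55)² = 3025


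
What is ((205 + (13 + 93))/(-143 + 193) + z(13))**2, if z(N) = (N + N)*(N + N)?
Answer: 1163560321/2500 ≈ 4.6542e+5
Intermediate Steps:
z(N) = 4*N**2 (z(N) = (2*N)*(2*N) = 4*N**2)
((205 + (13 + 93))/(-143 + 193) + z(13))**2 = ((205 + (13 + 93))/(-143 + 193) + 4*13**2)**2 = ((205 + 106)/50 + 4*169)**2 = (311*(1/50) + 676)**2 = (311/50 + 676)**2 = (34111/50)**2 = 1163560321/2500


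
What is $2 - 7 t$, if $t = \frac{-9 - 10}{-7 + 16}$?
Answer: $\frac{151}{9} \approx 16.778$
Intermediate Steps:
$t = - \frac{19}{9} \approx -2.1111$
$2 - 7 t = 2 - - \frac{133}{9} = 2 + \frac{133}{9} = \frac{151}{9}$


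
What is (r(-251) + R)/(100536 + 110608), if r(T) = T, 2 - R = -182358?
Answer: 182109/211144 ≈ 0.86249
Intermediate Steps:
R = 182360 (R = 2 - 1*(-182358) = 2 + 182358 = 182360)
(r(-251) + R)/(100536 + 110608) = (-251 + 182360)/(100536 + 110608) = 182109/211144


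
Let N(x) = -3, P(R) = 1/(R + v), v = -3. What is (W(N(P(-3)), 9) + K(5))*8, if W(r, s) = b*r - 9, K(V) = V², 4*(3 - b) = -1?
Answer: 50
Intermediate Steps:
b = 13/4 (b = 3 - ¼*(-1) = 3 + ¼ = 13/4 ≈ 3.2500)
P(R) = 1/(-3 + R) (P(R) = 1/(R - 3) = 1/(-3 + R))
W(r, s) = -9 + 13*r/4 (W(r, s) = 13*r/4 - 9 = -9 + 13*r/4)
(W(N(P(-3)), 9) + K(5))*8 = ((-9 + (13/4)*(-3)) + 5²)*8 = ((-9 - 39/4) + 25)*8 = (-75/4 + 25)*8 = (25/4)*8 = 50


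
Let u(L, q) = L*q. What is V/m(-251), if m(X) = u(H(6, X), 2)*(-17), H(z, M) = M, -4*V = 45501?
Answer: -45501/34136 ≈ -1.3329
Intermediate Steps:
V = -45501/4 (V = -¼*45501 = -45501/4 ≈ -11375.)
m(X) = -34*X (m(X) = (X*2)*(-17) = (2*X)*(-17) = -34*X)
V/m(-251) = -45501/(4*((-34*(-251)))) = -45501/4/8534 = -45501/4*1/8534 = -45501/34136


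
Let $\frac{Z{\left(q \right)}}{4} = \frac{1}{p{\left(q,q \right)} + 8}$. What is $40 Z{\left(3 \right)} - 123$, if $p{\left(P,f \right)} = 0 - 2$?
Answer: $- \frac{289}{3} \approx -96.333$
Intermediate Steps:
$p{\left(P,f \right)} = -2$ ($p{\left(P,f \right)} = 0 - 2 = -2$)
$Z{\left(q \right)} = \frac{2}{3}$ ($Z{\left(q \right)} = \frac{4}{-2 + 8} = \frac{4}{6} = 4 \cdot \frac{1}{6} = \frac{2}{3}$)
$40 Z{\left(3 \right)} - 123 = 40 \cdot \frac{2}{3} - 123 = \frac{80}{3} - 123 = - \frac{289}{3}$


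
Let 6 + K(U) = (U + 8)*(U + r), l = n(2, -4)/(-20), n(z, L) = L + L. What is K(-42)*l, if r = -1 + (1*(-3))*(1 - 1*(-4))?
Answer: 3932/5 ≈ 786.40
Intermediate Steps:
n(z, L) = 2*L
r = -16 (r = -1 - 3*(1 + 4) = -1 - 3*5 = -1 - 15 = -16)
l = 2/5 (l = (2*(-4))/(-20) = -8*(-1/20) = 2/5 ≈ 0.40000)
K(U) = -6 + (-16 + U)*(8 + U) (K(U) = -6 + (U + 8)*(U - 16) = -6 + (8 + U)*(-16 + U) = -6 + (-16 + U)*(8 + U))
K(-42)*l = (-134 + (-42)**2 - 8*(-42))*(2/5) = (-134 + 1764 + 336)*(2/5) = 1966*(2/5) = 3932/5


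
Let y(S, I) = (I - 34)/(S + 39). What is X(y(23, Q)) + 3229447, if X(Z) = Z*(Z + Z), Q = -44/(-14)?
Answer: 152071453111/47089 ≈ 3.2294e+6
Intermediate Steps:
Q = 22/7 (Q = -44*(-1/14) = 22/7 ≈ 3.1429)
y(S, I) = (-34 + I)/(39 + S)
X(Z) = 2*Z**2 (X(Z) = Z*(2*Z) = 2*Z**2)
X(y(23, Q)) + 3229447 = 2*((-34 + 22/7)/(39 + 23))**2 + 3229447 = 2*(-216/7/62)**2 + 3229447 = 2*((1/62)*(-216/7))**2 + 3229447 = 2*(-108/217)**2 + 3229447 = 2*(11664/47089) + 3229447 = 23328/47089 + 3229447 = 152071453111/47089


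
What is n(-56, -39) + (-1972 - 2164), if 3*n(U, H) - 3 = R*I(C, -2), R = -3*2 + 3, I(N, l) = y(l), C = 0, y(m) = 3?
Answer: -4138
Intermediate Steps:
I(N, l) = 3
R = -3 (R = -6 + 3 = -3)
n(U, H) = -2 (n(U, H) = 1 + (-3*3)/3 = 1 + (1/3)*(-9) = 1 - 3 = -2)
n(-56, -39) + (-1972 - 2164) = -2 + (-1972 - 2164) = -2 - 4136 = -4138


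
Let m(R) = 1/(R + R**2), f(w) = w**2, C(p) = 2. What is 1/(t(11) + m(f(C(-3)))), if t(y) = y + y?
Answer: 20/441 ≈ 0.045351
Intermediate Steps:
t(y) = 2*y
1/(t(11) + m(f(C(-3)))) = 1/(2*11 + 1/((2**2)*(1 + 2**2))) = 1/(22 + 1/(4*(1 + 4))) = 1/(22 + (1/4)/5) = 1/(22 + (1/4)*(1/5)) = 1/(22 + 1/20) = 1/(441/20) = 20/441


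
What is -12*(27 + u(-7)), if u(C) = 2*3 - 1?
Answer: -384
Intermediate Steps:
u(C) = 5 (u(C) = 6 - 1 = 5)
-12*(27 + u(-7)) = -12*(27 + 5) = -12*32 = -384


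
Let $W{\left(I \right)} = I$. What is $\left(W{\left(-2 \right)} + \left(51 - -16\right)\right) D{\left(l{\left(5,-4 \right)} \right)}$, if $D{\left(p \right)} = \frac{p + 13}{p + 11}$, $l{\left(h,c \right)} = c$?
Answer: $\frac{585}{7} \approx 83.571$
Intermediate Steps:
$D{\left(p \right)} = \frac{13 + p}{11 + p}$
$\left(W{\left(-2 \right)} + \left(51 - -16\right)\right) D{\left(l{\left(5,-4 \right)} \right)} = \left(-2 + \left(51 - -16\right)\right) \frac{13 - 4}{11 - 4} = \left(-2 + \left(51 + 16\right)\right) \frac{1}{7} \cdot 9 = \left(-2 + 67\right) \frac{1}{7} \cdot 9 = 65 \cdot \frac{9}{7} = \frac{585}{7}$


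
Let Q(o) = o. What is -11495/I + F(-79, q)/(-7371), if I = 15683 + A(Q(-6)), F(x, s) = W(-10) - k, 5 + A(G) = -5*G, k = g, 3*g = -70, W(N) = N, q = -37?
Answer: -1103105/1503684 ≈ -0.73360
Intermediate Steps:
g = -70/3 (g = (⅓)*(-70) = -70/3 ≈ -23.333)
k = -70/3 ≈ -23.333
A(G) = -5 - 5*G
F(x, s) = 40/3 (F(x, s) = -10 - 1*(-70/3) = -10 + 70/3 = 40/3)
I = 15708 (I = 15683 + (-5 - 5*(-6)) = 15683 + (-5 + 30) = 15683 + 25 = 15708)
-11495/I + F(-79, q)/(-7371) = -11495/15708 + (40/3)/(-7371) = -11495*1/15708 + (40/3)*(-1/7371) = -1045/1428 - 40/22113 = -1103105/1503684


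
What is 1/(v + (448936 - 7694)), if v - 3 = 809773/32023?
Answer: 32023/14130798408 ≈ 2.2662e-6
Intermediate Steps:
v = 905842/32023 (v = 3 + 809773/32023 = 905842/32023 ≈ 28.287)
1/(v + (448936 - 7694)) = 1/(905842/32023 + (448936 - 7694)) = 1/(905842/32023 + 441242) = 1/(14130798408/32023) = 32023/14130798408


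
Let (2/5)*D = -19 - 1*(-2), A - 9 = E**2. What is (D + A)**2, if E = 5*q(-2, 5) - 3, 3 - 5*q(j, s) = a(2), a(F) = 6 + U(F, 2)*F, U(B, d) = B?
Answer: 17689/4 ≈ 4422.3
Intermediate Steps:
a(F) = 6 + F**2 (a(F) = 6 + F*F = 6 + F**2)
q(j, s) = -7/5 (q(j, s) = 3/5 - (6 + 2**2)/5 = 3/5 - (6 + 4)/5 = 3/5 - 1/5*10 = 3/5 - 2 = -7/5)
E = -10 (E = 5*(-7/5) - 3 = -7 - 3 = -10)
A = 109 (A = 9 + (-10)**2 = 9 + 100 = 109)
D = -85/2 (D = 5*(-19 - 1*(-2))/2 = 5*(-19 + 2)/2 = (5/2)*(-17) = -85/2 ≈ -42.500)
(D + A)**2 = (-85/2 + 109)**2 = (133/2)**2 = 17689/4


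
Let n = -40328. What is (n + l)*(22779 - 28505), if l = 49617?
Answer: -53188814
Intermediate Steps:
(n + l)*(22779 - 28505) = (-40328 + 49617)*(22779 - 28505) = 9289*(-5726) = -53188814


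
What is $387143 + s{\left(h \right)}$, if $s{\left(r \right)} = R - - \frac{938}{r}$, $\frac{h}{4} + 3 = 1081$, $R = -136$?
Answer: $\frac{119198223}{308} \approx 3.8701 \cdot 10^{5}$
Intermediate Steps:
$h = 4312$ ($h = -12 + 4 \cdot 1081 = -12 + 4324 = 4312$)
$s{\left(r \right)} = -136 + \frac{938}{r}$ ($s{\left(r \right)} = -136 - - \frac{938}{r} = -136 + \frac{938}{r}$)
$387143 + s{\left(h \right)} = 387143 - \left(136 - \frac{938}{4312}\right) = 387143 + \left(-136 + 938 \cdot \frac{1}{4312}\right) = 387143 + \left(-136 + \frac{67}{308}\right) = 387143 - \frac{41821}{308} = \frac{119198223}{308}$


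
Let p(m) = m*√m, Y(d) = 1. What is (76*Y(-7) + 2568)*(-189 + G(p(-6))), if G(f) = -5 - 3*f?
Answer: -512936 + 47592*I*√6 ≈ -5.1294e+5 + 1.1658e+5*I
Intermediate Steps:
p(m) = m^(3/2)
(76*Y(-7) + 2568)*(-189 + G(p(-6))) = (76*1 + 2568)*(-189 + (-5 - (-18)*I*√6)) = (76 + 2568)*(-189 + (-5 - (-18)*I*√6)) = 2644*(-189 + (-5 + 18*I*√6)) = 2644*(-194 + 18*I*√6) = -512936 + 47592*I*√6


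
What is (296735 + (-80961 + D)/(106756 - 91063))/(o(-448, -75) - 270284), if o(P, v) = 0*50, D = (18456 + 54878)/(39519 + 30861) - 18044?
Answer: -163864464323167/149260736114280 ≈ -1.0978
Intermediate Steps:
D = -634931693/35190 (D = 73334/70380 - 18044 = 73334*(1/70380) - 18044 = 36667/35190 - 18044 = -634931693/35190 ≈ -18043.)
o(P, v) = 0
(296735 + (-80961 + D)/(106756 - 91063))/(o(-448, -75) - 270284) = (296735 + (-80961 - 634931693/35190)/(106756 - 91063))/(0 - 270284) = (296735 - 3483949283/35190/15693)/(-270284) = (296735 - 3483949283/35190*1/15693)*(-1/270284) = (296735 - 3483949283/552236670)*(-1/270284) = (163864464323167/552236670)*(-1/270284) = -163864464323167/149260736114280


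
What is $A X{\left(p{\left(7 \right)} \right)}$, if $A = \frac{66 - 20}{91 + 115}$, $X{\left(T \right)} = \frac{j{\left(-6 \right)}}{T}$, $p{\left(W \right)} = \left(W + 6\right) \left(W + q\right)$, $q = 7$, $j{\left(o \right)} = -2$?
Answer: $- \frac{23}{9373} \approx -0.0024539$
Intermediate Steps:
$p{\left(W \right)} = \left(6 + W\right) \left(7 + W\right)$ ($p{\left(W \right)} = \left(W + 6\right) \left(W + 7\right) = \left(6 + W\right) \left(7 + W\right)$)
$X{\left(T \right)} = - \frac{2}{T}$
$A = \frac{23}{103}$ ($A = \frac{46}{206} = 46 \cdot \frac{1}{206} = \frac{23}{103} \approx 0.2233$)
$A X{\left(p{\left(7 \right)} \right)} = \frac{23 \left(- \frac{2}{42 + 7^{2} + 13 \cdot 7}\right)}{103} = \frac{23 \left(- \frac{2}{42 + 49 + 91}\right)}{103} = \frac{23 \left(- \frac{2}{182}\right)}{103} = \frac{23 \left(\left(-2\right) \frac{1}{182}\right)}{103} = \frac{23}{103} \left(- \frac{1}{91}\right) = - \frac{23}{9373}$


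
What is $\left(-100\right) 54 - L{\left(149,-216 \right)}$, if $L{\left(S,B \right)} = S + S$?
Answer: $-5698$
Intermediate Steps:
$L{\left(S,B \right)} = 2 S$
$\left(-100\right) 54 - L{\left(149,-216 \right)} = \left(-100\right) 54 - 2 \cdot 149 = -5400 - 298 = -5698$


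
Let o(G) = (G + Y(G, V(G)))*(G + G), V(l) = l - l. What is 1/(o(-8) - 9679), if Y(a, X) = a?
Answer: -1/9423 ≈ -0.00010612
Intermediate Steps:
V(l) = 0
o(G) = 4*G² (o(G) = (G + G)*(G + G) = (2*G)*(2*G) = 4*G²)
1/(o(-8) - 9679) = 1/(4*(-8)² - 9679) = 1/(4*64 - 9679) = 1/(256 - 9679) = 1/(-9423) = -1/9423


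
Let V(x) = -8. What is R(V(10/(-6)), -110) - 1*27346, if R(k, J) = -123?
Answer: -27469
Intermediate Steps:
R(V(10/(-6)), -110) - 1*27346 = -123 - 1*27346 = -123 - 27346 = -27469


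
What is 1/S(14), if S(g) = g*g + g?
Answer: 1/210 ≈ 0.0047619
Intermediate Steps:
S(g) = g + g² (S(g) = g² + g = g + g²)
1/S(14) = 1/(14*(1 + 14)) = 1/(14*15) = 1/210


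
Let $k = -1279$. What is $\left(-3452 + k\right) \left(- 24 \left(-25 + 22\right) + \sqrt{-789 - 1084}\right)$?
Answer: $-340632 - 4731 i \sqrt{1873} \approx -3.4063 \cdot 10^{5} - 2.0475 \cdot 10^{5} i$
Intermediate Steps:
$\left(-3452 + k\right) \left(- 24 \left(-25 + 22\right) + \sqrt{-789 - 1084}\right) = \left(-3452 - 1279\right) \left(- 24 \left(-25 + 22\right) + \sqrt{-789 - 1084}\right) = - 4731 \left(\left(-24\right) \left(-3\right) + \sqrt{-1873}\right) = - 4731 \left(72 + i \sqrt{1873}\right) = -340632 - 4731 i \sqrt{1873}$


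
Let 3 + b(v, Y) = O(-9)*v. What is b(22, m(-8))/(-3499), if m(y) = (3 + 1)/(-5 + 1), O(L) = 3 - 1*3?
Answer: 3/3499 ≈ 0.00085739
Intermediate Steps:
O(L) = 0 (O(L) = 3 - 3 = 0)
m(y) = -1 (m(y) = 4/(-4) = 4*(-¼) = -1)
b(v, Y) = -3 (b(v, Y) = -3 + 0*v = -3 + 0 = -3)
b(22, m(-8))/(-3499) = -3/(-3499) = -3*(-1/3499) = 3/3499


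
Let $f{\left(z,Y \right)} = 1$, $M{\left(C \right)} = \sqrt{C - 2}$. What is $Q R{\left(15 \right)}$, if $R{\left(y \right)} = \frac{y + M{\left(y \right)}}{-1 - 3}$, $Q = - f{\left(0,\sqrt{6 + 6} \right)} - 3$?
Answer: $15 + \sqrt{13} \approx 18.606$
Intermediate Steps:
$M{\left(C \right)} = \sqrt{-2 + C}$
$Q = -4$ ($Q = \left(-1\right) 1 - 3 = -1 - 3 = -4$)
$R{\left(y \right)} = - \frac{y}{4} - \frac{\sqrt{-2 + y}}{4}$ ($R{\left(y \right)} = \frac{y + \sqrt{-2 + y}}{-1 - 3} = \frac{y + \sqrt{-2 + y}}{-4} = \left(y + \sqrt{-2 + y}\right) \left(- \frac{1}{4}\right) = - \frac{y}{4} - \frac{\sqrt{-2 + y}}{4}$)
$Q R{\left(15 \right)} = - 4 \left(\left(- \frac{1}{4}\right) 15 - \frac{\sqrt{-2 + 15}}{4}\right) = - 4 \left(- \frac{15}{4} - \frac{\sqrt{13}}{4}\right) = 15 + \sqrt{13}$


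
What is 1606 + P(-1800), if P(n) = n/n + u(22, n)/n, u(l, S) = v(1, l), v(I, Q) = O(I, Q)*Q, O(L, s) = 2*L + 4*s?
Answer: 16059/10 ≈ 1605.9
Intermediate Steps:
v(I, Q) = Q*(2*I + 4*Q) (v(I, Q) = (2*I + 4*Q)*Q = Q*(2*I + 4*Q))
u(l, S) = 2*l*(1 + 2*l)
P(n) = 1 + 1980/n (P(n) = n/n + (2*22*(1 + 2*22))/n = 1 + (2*22*(1 + 44))/n = 1 + (2*22*45)/n = 1 + 1980/n)
1606 + P(-1800) = 1606 + (1980 - 1800)/(-1800) = 1606 - 1/1800*180 = 1606 - ⅒ = 16059/10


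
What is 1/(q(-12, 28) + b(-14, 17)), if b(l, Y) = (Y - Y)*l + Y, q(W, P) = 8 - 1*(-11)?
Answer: 1/36 ≈ 0.027778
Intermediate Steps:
q(W, P) = 19 (q(W, P) = 8 + 11 = 19)
b(l, Y) = Y (b(l, Y) = 0*l + Y = 0 + Y = Y)
1/(q(-12, 28) + b(-14, 17)) = 1/(19 + 17) = 1/36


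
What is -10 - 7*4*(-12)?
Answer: 326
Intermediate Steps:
-10 - 7*4*(-12) = -10 - 28*(-12) = -10 + 336 = 326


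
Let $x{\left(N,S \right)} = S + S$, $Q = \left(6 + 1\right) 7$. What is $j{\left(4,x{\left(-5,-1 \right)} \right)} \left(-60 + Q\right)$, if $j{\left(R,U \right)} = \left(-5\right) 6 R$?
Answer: $1320$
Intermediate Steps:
$Q = 49$ ($Q = 7 \cdot 7 = 49$)
$x{\left(N,S \right)} = 2 S$
$j{\left(R,U \right)} = - 30 R$
$j{\left(4,x{\left(-5,-1 \right)} \right)} \left(-60 + Q\right) = \left(-30\right) 4 \left(-60 + 49\right) = \left(-120\right) \left(-11\right) = 1320$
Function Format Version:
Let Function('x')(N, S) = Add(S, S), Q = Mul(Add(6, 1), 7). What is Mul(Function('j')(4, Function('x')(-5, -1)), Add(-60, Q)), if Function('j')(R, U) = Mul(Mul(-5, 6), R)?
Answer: 1320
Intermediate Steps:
Q = 49 (Q = Mul(7, 7) = 49)
Function('x')(N, S) = Mul(2, S)
Function('j')(R, U) = Mul(-30, R)
Mul(Function('j')(4, Function('x')(-5, -1)), Add(-60, Q)) = Mul(Mul(-30, 4), Add(-60, 49)) = Mul(-120, -11) = 1320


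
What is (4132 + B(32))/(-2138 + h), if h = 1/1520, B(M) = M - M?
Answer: -6280640/3249759 ≈ -1.9326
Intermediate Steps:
B(M) = 0
h = 1/1520 ≈ 0.00065789
(4132 + B(32))/(-2138 + h) = (4132 + 0)/(-2138 + 1/1520) = 4132/(-3249759/1520) = 4132*(-1520/3249759) = -6280640/3249759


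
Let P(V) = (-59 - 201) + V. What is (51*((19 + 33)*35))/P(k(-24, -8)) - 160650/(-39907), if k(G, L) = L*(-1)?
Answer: -6230755/17103 ≈ -364.31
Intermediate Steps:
k(G, L) = -L
P(V) = -260 + V
(51*((19 + 33)*35))/P(k(-24, -8)) - 160650/(-39907) = (51*((19 + 33)*35))/(-260 - 1*(-8)) - 160650/(-39907) = (51*(52*35))/(-260 + 8) - 160650*(-1/39907) = (51*1820)/(-252) + 22950/5701 = 92820*(-1/252) + 22950/5701 = -1105/3 + 22950/5701 = -6230755/17103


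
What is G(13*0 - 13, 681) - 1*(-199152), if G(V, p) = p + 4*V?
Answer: 199781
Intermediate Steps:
G(13*0 - 13, 681) - 1*(-199152) = (681 + 4*(13*0 - 13)) - 1*(-199152) = (681 + 4*(0 - 13)) + 199152 = (681 + 4*(-13)) + 199152 = (681 - 52) + 199152 = 629 + 199152 = 199781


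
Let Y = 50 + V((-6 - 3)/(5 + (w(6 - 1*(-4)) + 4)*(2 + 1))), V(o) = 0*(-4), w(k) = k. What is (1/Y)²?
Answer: 1/2500 ≈ 0.00040000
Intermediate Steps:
V(o) = 0
Y = 50 (Y = 50 + 0 = 50)
(1/Y)² = (1/50)² = 1/2500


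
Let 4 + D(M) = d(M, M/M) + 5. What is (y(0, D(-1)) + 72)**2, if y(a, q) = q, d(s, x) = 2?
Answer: 5625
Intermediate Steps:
D(M) = 3 (D(M) = -4 + (2 + 5) = -4 + 7 = 3)
(y(0, D(-1)) + 72)**2 = (3 + 72)**2 = 75**2 = 5625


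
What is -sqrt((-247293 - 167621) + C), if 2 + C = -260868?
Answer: -2*I*sqrt(168946) ≈ -822.06*I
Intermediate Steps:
C = -260870 (C = -2 - 260868 = -260870)
-sqrt((-247293 - 167621) + C) = -sqrt((-247293 - 167621) - 260870) = -sqrt(-414914 - 260870) = -sqrt(-675784) = -2*I*sqrt(168946)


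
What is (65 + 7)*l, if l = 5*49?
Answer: 17640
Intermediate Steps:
l = 245
(65 + 7)*l = (65 + 7)*245 = 72*245 = 17640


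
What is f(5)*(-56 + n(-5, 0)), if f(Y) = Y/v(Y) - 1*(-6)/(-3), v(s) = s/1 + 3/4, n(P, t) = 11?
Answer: 1170/23 ≈ 50.870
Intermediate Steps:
v(s) = ¾ + s (v(s) = s*1 + 3*(¼) = s + ¾ = ¾ + s)
f(Y) = -2 + Y/(¾ + Y) (f(Y) = Y/(¾ + Y) - 1*(-6)/(-3) = Y/(¾ + Y) + 6*(-⅓) = Y/(¾ + Y) - 2 = -2 + Y/(¾ + Y))
f(5)*(-56 + n(-5, 0)) = (2*(-3 - 2*5)/(3 + 4*5))*(-56 + 11) = (2*(-3 - 10)/(3 + 20))*(-45) = (2*(-13)/23)*(-45) = (2*(1/23)*(-13))*(-45) = -26/23*(-45) = 1170/23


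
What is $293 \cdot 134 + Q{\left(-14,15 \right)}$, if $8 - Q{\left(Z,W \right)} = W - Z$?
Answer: $39241$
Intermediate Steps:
$Q{\left(Z,W \right)} = 8 + Z - W$ ($Q{\left(Z,W \right)} = 8 - \left(W - Z\right) = 8 + Z - W$)
$293 \cdot 134 + Q{\left(-14,15 \right)} = 293 \cdot 134 - 21 = 39262 - 21 = 39241$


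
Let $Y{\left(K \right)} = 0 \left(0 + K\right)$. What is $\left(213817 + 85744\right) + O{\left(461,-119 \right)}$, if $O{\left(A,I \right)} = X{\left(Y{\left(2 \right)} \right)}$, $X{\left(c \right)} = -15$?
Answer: $299546$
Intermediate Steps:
$Y{\left(K \right)} = 0$ ($Y{\left(K \right)} = 0 K = 0$)
$O{\left(A,I \right)} = -15$
$\left(213817 + 85744\right) + O{\left(461,-119 \right)} = \left(213817 + 85744\right) - 15 = 299561 - 15 = 299546$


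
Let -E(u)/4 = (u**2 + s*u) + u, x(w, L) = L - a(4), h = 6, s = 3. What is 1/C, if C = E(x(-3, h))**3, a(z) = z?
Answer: -1/110592 ≈ -9.0422e-6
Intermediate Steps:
x(w, L) = -4 + L (x(w, L) = L - 1*4 = L - 4 = -4 + L)
E(u) = -16*u - 4*u**2 (E(u) = -4*((u**2 + 3*u) + u) = -4*(u**2 + 4*u) = -16*u - 4*u**2)
C = -110592 (C = (-4*(-4 + 6)*(4 + (-4 + 6)))**3 = (-4*2*(4 + 2))**3 = (-4*2*6)**3 = (-48)**3 = -110592)
1/C = 1/(-110592) = -1/110592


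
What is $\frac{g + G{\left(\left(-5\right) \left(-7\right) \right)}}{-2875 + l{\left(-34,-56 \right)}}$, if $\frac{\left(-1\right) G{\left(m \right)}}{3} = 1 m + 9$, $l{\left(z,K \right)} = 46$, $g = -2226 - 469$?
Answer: $\frac{2827}{2829} \approx 0.99929$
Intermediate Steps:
$g = -2695$ ($g = -2226 - 469 = -2695$)
$G{\left(m \right)} = -27 - 3 m$ ($G{\left(m \right)} = - 3 \left(1 m + 9\right) = - 3 \left(m + 9\right) = - 3 \left(9 + m\right) = -27 - 3 m$)
$\frac{g + G{\left(\left(-5\right) \left(-7\right) \right)}}{-2875 + l{\left(-34,-56 \right)}} = \frac{-2695 - \left(27 + 3 \left(\left(-5\right) \left(-7\right)\right)\right)}{-2875 + 46} = \frac{-2695 - 132}{-2829} = \left(-2695 - 132\right) \left(- \frac{1}{2829}\right) = \left(-2827\right) \left(- \frac{1}{2829}\right) = \frac{2827}{2829}$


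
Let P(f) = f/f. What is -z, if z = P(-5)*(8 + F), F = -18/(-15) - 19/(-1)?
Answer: -141/5 ≈ -28.200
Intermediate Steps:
P(f) = 1
F = 101/5 (F = -18*(-1/15) - 19*(-1) = 6/5 + 19 = 101/5 ≈ 20.200)
z = 141/5 (z = 1*(8 + 101/5) = 1*(141/5) = 141/5 ≈ 28.200)
-z = -1*141/5 = -141/5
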